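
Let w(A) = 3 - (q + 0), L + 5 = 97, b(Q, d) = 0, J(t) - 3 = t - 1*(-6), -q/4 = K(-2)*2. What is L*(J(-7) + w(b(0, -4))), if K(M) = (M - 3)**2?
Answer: 18860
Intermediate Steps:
K(M) = (-3 + M)**2
q = -200 (q = -4*(-3 - 2)**2*2 = -4*(-5)**2*2 = -100*2 = -4*50 = -200)
J(t) = 9 + t (J(t) = 3 + (t - 1*(-6)) = 3 + (t + 6) = 3 + (6 + t) = 9 + t)
L = 92 (L = -5 + 97 = 92)
w(A) = 203 (w(A) = 3 - (-200 + 0) = 3 - 1*(-200) = 3 + 200 = 203)
L*(J(-7) + w(b(0, -4))) = 92*((9 - 7) + 203) = 92*(2 + 203) = 92*205 = 18860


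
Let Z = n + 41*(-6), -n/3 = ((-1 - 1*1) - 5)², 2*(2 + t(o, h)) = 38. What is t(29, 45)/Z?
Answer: -17/393 ≈ -0.043257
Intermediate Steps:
t(o, h) = 17 (t(o, h) = -2 + (½)*38 = -2 + 19 = 17)
n = -147 (n = -3*((-1 - 1*1) - 5)² = -3*((-1 - 1) - 5)² = -3*(-2 - 5)² = -3*(-7)² = -3*49 = -147)
Z = -393 (Z = -147 + 41*(-6) = -147 - 246 = -393)
t(29, 45)/Z = 17/(-393) = 17*(-1/393) = -17/393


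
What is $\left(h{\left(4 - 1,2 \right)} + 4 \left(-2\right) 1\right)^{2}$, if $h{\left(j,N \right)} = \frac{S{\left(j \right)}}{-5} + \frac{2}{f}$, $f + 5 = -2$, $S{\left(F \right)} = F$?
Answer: $\frac{96721}{1225} \approx 78.956$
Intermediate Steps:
$f = -7$ ($f = -5 - 2 = -7$)
$h{\left(j,N \right)} = - \frac{2}{7} - \frac{j}{5}$ ($h{\left(j,N \right)} = \frac{j}{-5} + \frac{2}{-7} = j \left(- \frac{1}{5}\right) + 2 \left(- \frac{1}{7}\right) = - \frac{j}{5} - \frac{2}{7} = - \frac{2}{7} - \frac{j}{5}$)
$\left(h{\left(4 - 1,2 \right)} + 4 \left(-2\right) 1\right)^{2} = \left(\left(- \frac{2}{7} - \frac{4 - 1}{5}\right) + 4 \left(-2\right) 1\right)^{2} = \left(\left(- \frac{2}{7} - \frac{4 - 1}{5}\right) - 8\right)^{2} = \left(\left(- \frac{2}{7} - \frac{3}{5}\right) - 8\right)^{2} = \left(- \frac{31}{35} - 8\right)^{2} = \left(- \frac{311}{35}\right)^{2} = \frac{96721}{1225}$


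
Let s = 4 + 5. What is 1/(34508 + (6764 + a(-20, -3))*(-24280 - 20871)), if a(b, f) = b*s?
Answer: -1/297239676 ≈ -3.3643e-9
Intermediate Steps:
s = 9
a(b, f) = 9*b (a(b, f) = b*9 = 9*b)
1/(34508 + (6764 + a(-20, -3))*(-24280 - 20871)) = 1/(34508 + (6764 + 9*(-20))*(-24280 - 20871)) = 1/(34508 + (6764 - 180)*(-45151)) = 1/(34508 + 6584*(-45151)) = 1/(34508 - 297274184) = 1/(-297239676) = -1/297239676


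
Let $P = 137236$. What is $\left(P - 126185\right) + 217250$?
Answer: $228301$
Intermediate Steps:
$\left(P - 126185\right) + 217250 = \left(137236 - 126185\right) + 217250 = 11051 + 217250 = 228301$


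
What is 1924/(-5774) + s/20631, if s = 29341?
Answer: 4989265/4581669 ≈ 1.0890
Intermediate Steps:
1924/(-5774) + s/20631 = 1924/(-5774) + 29341/20631 = 1924*(-1/5774) + 29341*(1/20631) = -962/2887 + 2257/1587 = 4989265/4581669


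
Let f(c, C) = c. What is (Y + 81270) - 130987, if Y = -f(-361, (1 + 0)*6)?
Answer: -49356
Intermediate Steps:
Y = 361 (Y = -1*(-361) = 361)
(Y + 81270) - 130987 = (361 + 81270) - 130987 = 81631 - 130987 = -49356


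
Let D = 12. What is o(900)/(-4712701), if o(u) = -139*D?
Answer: 1668/4712701 ≈ 0.00035394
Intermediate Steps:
o(u) = -1668 (o(u) = -139*12 = -1668)
o(900)/(-4712701) = -1668/(-4712701) = -1668*(-1/4712701) = 1668/4712701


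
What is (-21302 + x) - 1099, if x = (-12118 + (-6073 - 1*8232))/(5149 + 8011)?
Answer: -294823583/13160 ≈ -22403.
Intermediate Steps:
x = -26423/13160 (x = (-12118 + (-6073 - 8232))/13160 = (-12118 - 14305)*(1/13160) = -26423*1/13160 = -26423/13160 ≈ -2.0078)
(-21302 + x) - 1099 = (-21302 - 26423/13160) - 1099 = -280360743/13160 - 1099 = -294823583/13160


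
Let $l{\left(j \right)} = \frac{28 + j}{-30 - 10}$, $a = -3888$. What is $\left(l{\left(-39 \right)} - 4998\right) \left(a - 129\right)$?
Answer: $\frac{803034453}{40} \approx 2.0076 \cdot 10^{7}$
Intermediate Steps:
$l{\left(j \right)} = - \frac{7}{10} - \frac{j}{40}$ ($l{\left(j \right)} = \frac{28 + j}{-40} = \left(28 + j\right) \left(- \frac{1}{40}\right) = - \frac{7}{10} - \frac{j}{40}$)
$\left(l{\left(-39 \right)} - 4998\right) \left(a - 129\right) = \left(\left(- \frac{7}{10} - - \frac{39}{40}\right) - 4998\right) \left(-3888 - 129\right) = \left(\left(- \frac{7}{10} + \frac{39}{40}\right) - 4998\right) \left(-4017\right) = \left(\frac{11}{40} - 4998\right) \left(-4017\right) = \left(- \frac{199909}{40}\right) \left(-4017\right) = \frac{803034453}{40}$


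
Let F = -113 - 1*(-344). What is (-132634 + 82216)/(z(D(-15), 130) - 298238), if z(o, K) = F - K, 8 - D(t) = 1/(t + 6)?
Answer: 16806/99379 ≈ 0.16911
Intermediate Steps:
D(t) = 8 - 1/(6 + t) (D(t) = 8 - 1/(t + 6) = 8 - 1/(6 + t))
F = 231 (F = -113 + 344 = 231)
z(o, K) = 231 - K
(-132634 + 82216)/(z(D(-15), 130) - 298238) = (-132634 + 82216)/((231 - 1*130) - 298238) = -50418/((231 - 130) - 298238) = -50418/(101 - 298238) = -50418/(-298137) = -50418*(-1/298137) = 16806/99379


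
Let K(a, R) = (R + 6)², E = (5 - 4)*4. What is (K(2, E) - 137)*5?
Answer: -185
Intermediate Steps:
E = 4 (E = 1*4 = 4)
K(a, R) = (6 + R)²
(K(2, E) - 137)*5 = ((6 + 4)² - 137)*5 = (10² - 137)*5 = (100 - 137)*5 = -37*5 = -185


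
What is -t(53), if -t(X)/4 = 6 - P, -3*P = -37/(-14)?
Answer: 578/21 ≈ 27.524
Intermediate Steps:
P = -37/42 (P = -(-37)/(3*(-14)) = -(-37)*(-1)/(3*14) = -⅓*37/14 = -37/42 ≈ -0.88095)
t(X) = -578/21 (t(X) = -4*(6 - 1*(-37/42)) = -4*(6 + 37/42) = -4*289/42 = -578/21)
-t(53) = -1*(-578/21) = 578/21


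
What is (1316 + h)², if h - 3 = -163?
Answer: 1336336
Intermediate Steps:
h = -160 (h = 3 - 163 = -160)
(1316 + h)² = (1316 - 160)² = 1156² = 1336336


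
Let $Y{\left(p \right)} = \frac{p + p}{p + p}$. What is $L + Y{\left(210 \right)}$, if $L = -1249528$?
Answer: $-1249527$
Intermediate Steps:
$Y{\left(p \right)} = 1$ ($Y{\left(p \right)} = \frac{2 p}{2 p} = 2 p \frac{1}{2 p} = 1$)
$L + Y{\left(210 \right)} = -1249528 + 1 = -1249527$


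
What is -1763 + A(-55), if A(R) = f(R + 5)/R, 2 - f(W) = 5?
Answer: -96962/55 ≈ -1762.9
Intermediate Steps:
f(W) = -3 (f(W) = 2 - 1*5 = 2 - 5 = -3)
A(R) = -3/R
-1763 + A(-55) = -1763 - 3/(-55) = -1763 - 3*(-1/55) = -1763 + 3/55 = -96962/55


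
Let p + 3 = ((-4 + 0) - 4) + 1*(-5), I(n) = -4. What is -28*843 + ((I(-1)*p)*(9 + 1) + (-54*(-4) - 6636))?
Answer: -29384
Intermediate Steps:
p = -16 (p = -3 + (((-4 + 0) - 4) + 1*(-5)) = -3 + ((-4 - 4) - 5) = -3 + (-8 - 5) = -3 - 13 = -16)
-28*843 + ((I(-1)*p)*(9 + 1) + (-54*(-4) - 6636)) = -28*843 + ((-4*(-16))*(9 + 1) + (-54*(-4) - 6636)) = -23604 + (64*10 + (216 - 6636)) = -23604 + (640 - 6420) = -23604 - 5780 = -29384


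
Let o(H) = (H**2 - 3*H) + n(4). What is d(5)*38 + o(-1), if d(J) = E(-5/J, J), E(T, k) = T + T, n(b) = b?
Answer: -68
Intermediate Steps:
E(T, k) = 2*T
o(H) = 4 + H**2 - 3*H (o(H) = (H**2 - 3*H) + 4 = 4 + H**2 - 3*H)
d(J) = -10/J (d(J) = 2*(-5/J) = -10/J)
d(5)*38 + o(-1) = -10/5*38 + (4 + (-1)**2 - 3*(-1)) = -10*1/5*38 + (4 + 1 + 3) = -2*38 + 8 = -76 + 8 = -68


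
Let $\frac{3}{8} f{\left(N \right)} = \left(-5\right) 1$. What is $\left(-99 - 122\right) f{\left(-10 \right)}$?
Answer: $\frac{8840}{3} \approx 2946.7$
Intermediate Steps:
$f{\left(N \right)} = - \frac{40}{3}$ ($f{\left(N \right)} = \frac{8 \left(\left(-5\right) 1\right)}{3} = \frac{8}{3} \left(-5\right) = - \frac{40}{3}$)
$\left(-99 - 122\right) f{\left(-10 \right)} = \left(-99 - 122\right) \left(- \frac{40}{3}\right) = \left(-221\right) \left(- \frac{40}{3}\right) = \frac{8840}{3}$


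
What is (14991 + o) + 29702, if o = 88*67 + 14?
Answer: 50603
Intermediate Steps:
o = 5910 (o = 5896 + 14 = 5910)
(14991 + o) + 29702 = (14991 + 5910) + 29702 = 20901 + 29702 = 50603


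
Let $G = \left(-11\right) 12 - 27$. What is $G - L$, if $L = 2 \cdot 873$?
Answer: $-1905$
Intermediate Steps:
$G = -159$ ($G = -132 - 27 = -159$)
$L = 1746$
$G - L = -159 - 1746 = -1905$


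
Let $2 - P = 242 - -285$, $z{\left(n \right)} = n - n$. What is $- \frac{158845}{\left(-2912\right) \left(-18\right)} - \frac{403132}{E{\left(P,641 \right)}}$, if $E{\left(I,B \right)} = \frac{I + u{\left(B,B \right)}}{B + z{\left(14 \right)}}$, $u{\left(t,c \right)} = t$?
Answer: $- \frac{3386177954153}{1520064} \approx -2.2277 \cdot 10^{6}$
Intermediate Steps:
$z{\left(n \right)} = 0$
$P = -525$ ($P = 2 - \left(242 - -285\right) = 2 - \left(242 + 285\right) = 2 - 527 = -525$)
$E{\left(I,B \right)} = \frac{B + I}{B}$ ($E{\left(I,B \right)} = \frac{I + B}{B + 0} = \frac{B + I}{B}$)
$- \frac{158845}{\left(-2912\right) \left(-18\right)} - \frac{403132}{E{\left(P,641 \right)}} = - \frac{158845}{\left(-2912\right) \left(-18\right)} - \frac{403132}{\frac{1}{641} \left(641 - 525\right)} = - \frac{158845}{52416} - \frac{403132}{\frac{1}{641} \cdot 116} = \left(-158845\right) \frac{1}{52416} - \frac{403132}{\frac{116}{641}} = - \frac{158845}{52416} - \frac{64601903}{29} = - \frac{3386177954153}{1520064}$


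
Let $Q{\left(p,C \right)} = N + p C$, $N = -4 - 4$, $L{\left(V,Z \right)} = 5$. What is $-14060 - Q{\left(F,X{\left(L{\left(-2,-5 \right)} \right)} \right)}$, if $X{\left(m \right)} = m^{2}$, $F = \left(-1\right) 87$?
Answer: $-11877$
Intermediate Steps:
$F = -87$
$N = -8$ ($N = -4 - 4 = -8$)
$Q{\left(p,C \right)} = -8 + C p$ ($Q{\left(p,C \right)} = -8 + p C = -8 + C p$)
$-14060 - Q{\left(F,X{\left(L{\left(-2,-5 \right)} \right)} \right)} = -14060 - \left(-8 + 5^{2} \left(-87\right)\right) = -14060 - \left(-8 + 25 \left(-87\right)\right) = -14060 - \left(-8 - 2175\right) = -14060 - -2183 = -14060 + 2183 = -11877$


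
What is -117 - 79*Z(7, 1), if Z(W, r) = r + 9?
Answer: -907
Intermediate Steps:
Z(W, r) = 9 + r
-117 - 79*Z(7, 1) = -117 - 79*(9 + 1) = -117 - 79*10 = -117 - 790 = -907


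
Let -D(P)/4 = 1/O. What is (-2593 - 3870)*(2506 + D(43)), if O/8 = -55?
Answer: -1781597043/110 ≈ -1.6196e+7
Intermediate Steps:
O = -440 (O = 8*(-55) = -440)
D(P) = 1/110 (D(P) = -4/(-440) = -4*(-1/440) = 1/110)
(-2593 - 3870)*(2506 + D(43)) = (-2593 - 3870)*(2506 + 1/110) = -6463*275661/110 = -1781597043/110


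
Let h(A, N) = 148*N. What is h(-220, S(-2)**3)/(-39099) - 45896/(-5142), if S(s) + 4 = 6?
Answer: 99355532/11169281 ≈ 8.8954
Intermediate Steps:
S(s) = 2 (S(s) = -4 + 6 = 2)
h(-220, S(-2)**3)/(-39099) - 45896/(-5142) = (148*2**3)/(-39099) - 45896/(-5142) = (148*8)*(-1/39099) - 45896*(-1/5142) = 1184*(-1/39099) + 22948/2571 = -1184/39099 + 22948/2571 = 99355532/11169281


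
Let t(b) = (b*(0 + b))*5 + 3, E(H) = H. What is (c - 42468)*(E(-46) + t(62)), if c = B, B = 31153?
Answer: -216987755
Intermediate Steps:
t(b) = 3 + 5*b² (t(b) = (b*b)*5 + 3 = b²*5 + 3 = 5*b² + 3 = 3 + 5*b²)
c = 31153
(c - 42468)*(E(-46) + t(62)) = (31153 - 42468)*(-46 + (3 + 5*62²)) = -11315*(-46 + (3 + 5*3844)) = -11315*(-46 + (3 + 19220)) = -11315*(-46 + 19223) = -11315*19177 = -216987755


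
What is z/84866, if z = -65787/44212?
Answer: -65787/3752095592 ≈ -1.7533e-5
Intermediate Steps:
z = -65787/44212 (z = -65787*1/44212 = -65787/44212 ≈ -1.4880)
z/84866 = -65787/44212/84866 = -65787/44212*1/84866 = -65787/3752095592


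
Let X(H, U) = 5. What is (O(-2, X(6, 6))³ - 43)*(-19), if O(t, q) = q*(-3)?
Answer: 64942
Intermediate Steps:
O(t, q) = -3*q
(O(-2, X(6, 6))³ - 43)*(-19) = ((-3*5)³ - 43)*(-19) = ((-15)³ - 43)*(-19) = (-3375 - 43)*(-19) = -3418*(-19) = 64942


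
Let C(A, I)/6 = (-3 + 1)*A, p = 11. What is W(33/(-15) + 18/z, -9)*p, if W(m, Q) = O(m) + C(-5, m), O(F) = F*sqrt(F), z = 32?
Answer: 660 - 1441*I*sqrt(655)/1600 ≈ 660.0 - 23.05*I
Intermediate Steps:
C(A, I) = -12*A (C(A, I) = 6*((-3 + 1)*A) = 6*(-2*A) = -12*A)
O(F) = F**(3/2)
W(m, Q) = 60 + m**(3/2) (W(m, Q) = m**(3/2) - 12*(-5) = m**(3/2) + 60 = 60 + m**(3/2))
W(33/(-15) + 18/z, -9)*p = (60 + (33/(-15) + 18/32)**(3/2))*11 = (60 + (33*(-1/15) + 18*(1/32))**(3/2))*11 = (60 + (-11/5 + 9/16)**(3/2))*11 = (60 + (-131/80)**(3/2))*11 = (60 - 131*I*sqrt(655)/1600)*11 = 660 - 1441*I*sqrt(655)/1600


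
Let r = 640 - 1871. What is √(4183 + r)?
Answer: 6*√82 ≈ 54.332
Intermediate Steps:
r = -1231
√(4183 + r) = √(4183 - 1231) = √2952 = 6*√82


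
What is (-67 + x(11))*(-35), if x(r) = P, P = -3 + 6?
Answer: 2240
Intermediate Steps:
P = 3
x(r) = 3
(-67 + x(11))*(-35) = (-67 + 3)*(-35) = -64*(-35) = 2240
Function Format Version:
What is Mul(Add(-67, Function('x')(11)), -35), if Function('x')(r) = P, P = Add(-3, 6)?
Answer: 2240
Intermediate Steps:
P = 3
Function('x')(r) = 3
Mul(Add(-67, Function('x')(11)), -35) = Mul(Add(-67, 3), -35) = Mul(-64, -35) = 2240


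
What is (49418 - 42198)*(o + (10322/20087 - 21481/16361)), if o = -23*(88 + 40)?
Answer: -6987435141869860/328643407 ≈ -2.1261e+7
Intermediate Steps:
o = -2944 (o = -23*128 = -2944)
(49418 - 42198)*(o + (10322/20087 - 21481/16361)) = (49418 - 42198)*(-2944 + (10322/20087 - 21481/16361)) = 7220*(-2944 + (10322*(1/20087) - 21481*1/16361)) = 7220*(-2944 + (10322/20087 - 21481/16361)) = 7220*(-2944 - 262610605/328643407) = 7220*(-967788800813/328643407) = -6987435141869860/328643407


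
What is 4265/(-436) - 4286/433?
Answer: -3715441/188788 ≈ -19.680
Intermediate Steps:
4265/(-436) - 4286/433 = 4265*(-1/436) - 4286*1/433 = -4265/436 - 4286/433 = -3715441/188788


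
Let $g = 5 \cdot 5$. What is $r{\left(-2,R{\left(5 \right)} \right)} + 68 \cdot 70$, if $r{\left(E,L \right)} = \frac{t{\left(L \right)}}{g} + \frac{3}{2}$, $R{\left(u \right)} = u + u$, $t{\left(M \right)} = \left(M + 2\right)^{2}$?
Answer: $\frac{238363}{50} \approx 4767.3$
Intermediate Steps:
$g = 25$
$t{\left(M \right)} = \left(2 + M\right)^{2}$
$R{\left(u \right)} = 2 u$
$r{\left(E,L \right)} = \frac{3}{2} + \frac{\left(2 + L\right)^{2}}{25}$ ($r{\left(E,L \right)} = \frac{\left(2 + L\right)^{2}}{25} + \frac{3}{2} = \frac{3}{2} + \frac{\left(2 + L\right)^{2}}{25}$)
$r{\left(-2,R{\left(5 \right)} \right)} + 68 \cdot 70 = \left(\frac{3}{2} + \frac{\left(2 + 2 \cdot 5\right)^{2}}{25}\right) + 68 \cdot 70 = \left(\frac{3}{2} + \frac{\left(2 + 10\right)^{2}}{25}\right) + 4760 = \left(\frac{3}{2} + \frac{12^{2}}{25}\right) + 4760 = \left(\frac{3}{2} + \frac{1}{25} \cdot 144\right) + 4760 = \left(\frac{3}{2} + \frac{144}{25}\right) + 4760 = \frac{363}{50} + 4760 = \frac{238363}{50}$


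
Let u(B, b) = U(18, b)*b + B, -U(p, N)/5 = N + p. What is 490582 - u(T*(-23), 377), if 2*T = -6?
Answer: 1235088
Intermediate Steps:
T = -3 (T = (½)*(-6) = -3)
U(p, N) = -5*N - 5*p (U(p, N) = -5*(N + p) = -5*N - 5*p)
u(B, b) = B + b*(-90 - 5*b) (u(B, b) = (-5*b - 5*18)*b + B = (-5*b - 90)*b + B = (-90 - 5*b)*b + B = b*(-90 - 5*b) + B = B + b*(-90 - 5*b))
490582 - u(T*(-23), 377) = 490582 - (-3*(-23) - 5*377*(18 + 377)) = 490582 - (69 - 5*377*395) = 490582 - (69 - 744575) = 490582 - 1*(-744506) = 490582 + 744506 = 1235088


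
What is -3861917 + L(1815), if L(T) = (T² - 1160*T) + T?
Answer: -2671277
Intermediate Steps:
L(T) = T² - 1159*T
-3861917 + L(1815) = -3861917 + 1815*(-1159 + 1815) = -3861917 + 1815*656 = -3861917 + 1190640 = -2671277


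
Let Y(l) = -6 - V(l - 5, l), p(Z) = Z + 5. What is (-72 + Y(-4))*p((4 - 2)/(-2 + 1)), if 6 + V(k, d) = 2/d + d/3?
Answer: -421/2 ≈ -210.50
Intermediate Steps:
V(k, d) = -6 + 2/d + d/3 (V(k, d) = -6 + (2/d + d/3) = -6 + 2/d + d/3)
p(Z) = 5 + Z
Y(l) = -2/l - l/3 (Y(l) = -6 - (-6 + 2/l + l/3) = -6 + (6 - 2/l - l/3) = -2/l - l/3)
(-72 + Y(-4))*p((4 - 2)/(-2 + 1)) = (-72 + (-2/(-4) - ⅓*(-4)))*(5 + (4 - 2)/(-2 + 1)) = (-72 + (-2*(-¼) + 4/3))*(5 + 2/(-1)) = (-72 + (½ + 4/3))*(5 + 2*(-1)) = (-72 + 11/6)*(5 - 2) = -421/6*3 = -421/2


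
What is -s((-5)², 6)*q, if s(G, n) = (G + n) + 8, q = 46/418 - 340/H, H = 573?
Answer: 752453/39919 ≈ 18.849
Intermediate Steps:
q = -57881/119757 (q = 46/418 - 340/573 = 46*(1/418) - 340*1/573 = 23/209 - 340/573 = -57881/119757 ≈ -0.48332)
s(G, n) = 8 + G + n
-s((-5)², 6)*q = -(8 + (-5)² + 6)*(-57881)/119757 = -(8 + 25 + 6)*(-57881)/119757 = -39*(-57881)/119757 = -1*(-752453/39919) = 752453/39919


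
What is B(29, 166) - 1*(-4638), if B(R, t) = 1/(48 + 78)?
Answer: 584389/126 ≈ 4638.0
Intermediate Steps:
B(R, t) = 1/126
B(29, 166) - 1*(-4638) = 1/126 - 1*(-4638) = 1/126 + 4638 = 584389/126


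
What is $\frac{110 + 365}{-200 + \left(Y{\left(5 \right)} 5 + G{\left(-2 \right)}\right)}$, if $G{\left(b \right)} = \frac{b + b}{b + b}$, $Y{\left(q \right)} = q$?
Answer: $- \frac{475}{174} \approx -2.7299$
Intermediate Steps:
$G{\left(b \right)} = 1$ ($G{\left(b \right)} = \frac{2 b}{2 b} = 2 b \frac{1}{2 b} = 1$)
$\frac{110 + 365}{-200 + \left(Y{\left(5 \right)} 5 + G{\left(-2 \right)}\right)} = \frac{110 + 365}{-200 + \left(5 \cdot 5 + 1\right)} = \frac{475}{-200 + \left(25 + 1\right)} = \frac{475}{-200 + 26} = \frac{475}{-174} = 475 \left(- \frac{1}{174}\right) = - \frac{475}{174}$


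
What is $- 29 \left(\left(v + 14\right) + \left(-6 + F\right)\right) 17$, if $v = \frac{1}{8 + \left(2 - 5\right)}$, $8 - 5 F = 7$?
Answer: $- \frac{20706}{5} \approx -4141.2$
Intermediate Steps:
$F = \frac{1}{5}$ ($F = \frac{8}{5} - \frac{7}{5} = \frac{1}{5} \approx 0.2$)
$v = \frac{1}{5}$ ($v = \frac{1}{8 - 3} = \frac{1}{5} \approx 0.2$)
$- 29 \left(\left(v + 14\right) + \left(-6 + F\right)\right) 17 = - 29 \left(\left(\frac{1}{5} + 14\right) + \left(-6 + \frac{1}{5}\right)\right) 17 = - 29 \left(\frac{71}{5} - \frac{29}{5}\right) 17 = \left(-29\right) \frac{42}{5} \cdot 17 = \left(- \frac{1218}{5}\right) 17 = - \frac{20706}{5}$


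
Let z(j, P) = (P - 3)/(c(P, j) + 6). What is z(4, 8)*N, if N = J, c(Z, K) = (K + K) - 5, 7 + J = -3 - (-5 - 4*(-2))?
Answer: -65/9 ≈ -7.2222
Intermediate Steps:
J = -13 (J = -7 + (-3 - (-5 - 4*(-2))) = -7 + (-3 - (-5 + 8)) = -7 + (-3 - 1*3) = -7 + (-3 - 3) = -7 - 6 = -13)
c(Z, K) = -5 + 2*K (c(Z, K) = 2*K - 5 = -5 + 2*K)
z(j, P) = (-3 + P)/(1 + 2*j) (z(j, P) = (P - 3)/((-5 + 2*j) + 6) = (-3 + P)/(1 + 2*j))
N = -13
z(4, 8)*N = ((-3 + 8)/(1 + 2*4))*(-13) = (5/(1 + 8))*(-13) = (5/9)*(-13) = -65/9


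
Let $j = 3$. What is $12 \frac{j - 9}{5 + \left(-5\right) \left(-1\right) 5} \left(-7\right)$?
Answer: $\frac{84}{5} \approx 16.8$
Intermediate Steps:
$12 \frac{j - 9}{5 + \left(-5\right) \left(-1\right) 5} \left(-7\right) = 12 \frac{3 - 9}{5 + \left(-5\right) \left(-1\right) 5} \left(-7\right) = 12 \left(- \frac{6}{5 + 5 \cdot 5}\right) \left(-7\right) = 12 \left(- \frac{6}{5 + 25}\right) \left(-7\right) = 12 \left(- \frac{6}{30}\right) \left(-7\right) = 12 \left(\left(-6\right) \frac{1}{30}\right) \left(-7\right) = 12 \left(- \frac{1}{5}\right) \left(-7\right) = \left(- \frac{12}{5}\right) \left(-7\right) = \frac{84}{5}$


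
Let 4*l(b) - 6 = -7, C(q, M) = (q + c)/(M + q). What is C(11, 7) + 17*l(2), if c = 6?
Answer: -119/36 ≈ -3.3056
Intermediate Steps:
C(q, M) = (6 + q)/(M + q) (C(q, M) = (q + 6)/(M + q) = (6 + q)/(M + q))
l(b) = -1/4 (l(b) = 3/2 + (1/4)*(-7) = 3/2 - 7/4 = -1/4)
C(11, 7) + 17*l(2) = (6 + 11)/(7 + 11) + 17*(-1/4) = 17/18 - 17/4 = -119/36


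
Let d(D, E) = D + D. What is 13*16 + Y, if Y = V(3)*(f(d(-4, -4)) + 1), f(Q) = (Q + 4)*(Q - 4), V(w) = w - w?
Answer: 208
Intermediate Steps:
d(D, E) = 2*D
V(w) = 0
f(Q) = (-4 + Q)*(4 + Q) (f(Q) = (4 + Q)*(-4 + Q) = (-4 + Q)*(4 + Q))
Y = 0 (Y = 0*((-16 + (2*(-4))**2) + 1) = 0*((-16 + (-8)**2) + 1) = 0*((-16 + 64) + 1) = 0*(48 + 1) = 0*49 = 0)
13*16 + Y = 13*16 + 0 = 208 + 0 = 208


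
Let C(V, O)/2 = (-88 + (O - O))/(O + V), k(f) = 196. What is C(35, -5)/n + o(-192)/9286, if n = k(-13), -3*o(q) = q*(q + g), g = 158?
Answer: -901826/3412605 ≈ -0.26426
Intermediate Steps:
C(V, O) = -176/(O + V) (C(V, O) = 2*((-88 + (O - O))/(O + V)) = 2*((-88 + 0)/(O + V)) = 2*(-88/(O + V)) = -176/(O + V))
o(q) = -q*(158 + q)/3 (o(q) = -q*(q + 158)/3 = -q*(158 + q)/3)
n = 196
C(35, -5)/n + o(-192)/9286 = -176/(-5 + 35)/196 - ⅓*(-192)*(158 - 192)/9286 = -176/30*(1/196) - ⅓*(-192)*(-34)*(1/9286) = -176*1/30*(1/196) - 2176*1/9286 = -88/15*1/196 - 1088/4643 = -22/735 - 1088/4643 = -901826/3412605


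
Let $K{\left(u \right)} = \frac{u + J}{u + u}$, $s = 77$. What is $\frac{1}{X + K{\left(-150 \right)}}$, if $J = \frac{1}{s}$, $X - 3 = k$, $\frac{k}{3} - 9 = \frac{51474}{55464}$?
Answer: $\frac{26692050}{888421957} \approx 0.030044$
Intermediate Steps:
$k = \frac{275325}{9244}$ ($k = 27 + 3 \cdot \frac{51474}{55464} = 27 + 3 \cdot 51474 \cdot \frac{1}{55464} = 27 + 3 \cdot \frac{8579}{9244} = 27 + \frac{25737}{9244} = \frac{275325}{9244} \approx 29.784$)
$X = \frac{303057}{9244}$ ($X = 3 + \frac{275325}{9244} = \frac{303057}{9244} \approx 32.784$)
$J = \frac{1}{77} \approx 0.012987$
$K{\left(u \right)} = \frac{\frac{1}{77} + u}{2 u}$ ($K{\left(u \right)} = \frac{u + \frac{1}{77}}{u + u} = \frac{\frac{1}{77} + u}{2 u}$)
$\frac{1}{X + K{\left(-150 \right)}} = \frac{1}{\frac{303057}{9244} + \frac{1 + 77 \left(-150\right)}{154 \left(-150\right)}} = \frac{1}{\frac{303057}{9244} + \frac{1}{154} \left(- \frac{1}{150}\right) \left(1 - 11550\right)} = \frac{1}{\frac{303057}{9244} + \frac{1}{154} \left(- \frac{1}{150}\right) \left(-11549\right)} = \frac{1}{\frac{303057}{9244} + \frac{11549}{23100}} = \frac{1}{\frac{888421957}{26692050}} = \frac{26692050}{888421957}$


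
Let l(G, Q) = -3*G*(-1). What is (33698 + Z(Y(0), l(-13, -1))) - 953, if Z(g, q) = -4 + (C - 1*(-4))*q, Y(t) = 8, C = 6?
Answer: 32351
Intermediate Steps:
l(G, Q) = 3*G
Z(g, q) = -4 + 10*q (Z(g, q) = -4 + (6 - 1*(-4))*q = -4 + (6 + 4)*q = -4 + 10*q)
(33698 + Z(Y(0), l(-13, -1))) - 953 = (33698 + (-4 + 10*(3*(-13)))) - 953 = (33698 + (-4 + 10*(-39))) - 953 = (33698 + (-4 - 390)) - 953 = (33698 - 394) - 953 = 33304 - 953 = 32351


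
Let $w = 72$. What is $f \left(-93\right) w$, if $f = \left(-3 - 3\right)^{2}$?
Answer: $-241056$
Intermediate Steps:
$f = 36$ ($f = \left(-3 - 3\right)^{2} = \left(-6\right)^{2} = 36$)
$f \left(-93\right) w = 36 \left(-93\right) 72 = \left(-3348\right) 72 = -241056$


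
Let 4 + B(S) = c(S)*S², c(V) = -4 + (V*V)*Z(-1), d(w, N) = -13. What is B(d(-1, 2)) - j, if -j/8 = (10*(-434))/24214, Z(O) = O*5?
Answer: -1737190255/12107 ≈ -1.4349e+5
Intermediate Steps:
Z(O) = 5*O
c(V) = -4 - 5*V² (c(V) = -4 + (V*V)*(5*(-1)) = -4 + V²*(-5) = -4 - 5*V²)
j = 17360/12107 (j = -8*10*(-434)/24214 = -(-34720)/24214 = -8*(-2170/12107) = 17360/12107 ≈ 1.4339)
B(S) = -4 + S²*(-4 - 5*S²) (B(S) = -4 + (-4 - 5*S²)*S² = -4 + S²*(-4 - 5*S²))
B(d(-1, 2)) - j = (-4 - 1*(-13)²*(4 + 5*(-13)²)) - 1*17360/12107 = (-4 - 1*169*(4 + 5*169)) - 17360/12107 = (-4 - 1*169*(4 + 845)) - 17360/12107 = (-4 - 1*169*849) - 17360/12107 = (-4 - 143481) - 17360/12107 = -143485 - 17360/12107 = -1737190255/12107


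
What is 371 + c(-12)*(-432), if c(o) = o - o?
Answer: 371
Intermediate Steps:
c(o) = 0
371 + c(-12)*(-432) = 371 + 0*(-432) = 371 + 0 = 371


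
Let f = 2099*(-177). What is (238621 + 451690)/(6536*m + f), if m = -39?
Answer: -690311/626427 ≈ -1.1020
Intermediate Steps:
f = -371523
(238621 + 451690)/(6536*m + f) = (238621 + 451690)/(6536*(-39) - 371523) = 690311/(-254904 - 371523) = 690311/(-626427) = 690311*(-1/626427) = -690311/626427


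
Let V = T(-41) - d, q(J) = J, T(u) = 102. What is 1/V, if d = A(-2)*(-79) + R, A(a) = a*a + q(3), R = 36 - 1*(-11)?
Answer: 1/608 ≈ 0.0016447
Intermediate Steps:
R = 47 (R = 36 + 11 = 47)
A(a) = 3 + a**2 (A(a) = a*a + 3 = a**2 + 3 = 3 + a**2)
d = -506 (d = (3 + (-2)**2)*(-79) + 47 = (3 + 4)*(-79) + 47 = 7*(-79) + 47 = -553 + 47 = -506)
V = 608 (V = 102 - 1*(-506) = 102 + 506 = 608)
1/V = 1/608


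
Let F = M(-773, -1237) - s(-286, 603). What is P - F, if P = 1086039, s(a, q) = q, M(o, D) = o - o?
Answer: 1086642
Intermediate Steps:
M(o, D) = 0
F = -603 (F = 0 - 1*603 = 0 - 603 = -603)
P - F = 1086039 - 1*(-603) = 1086039 + 603 = 1086642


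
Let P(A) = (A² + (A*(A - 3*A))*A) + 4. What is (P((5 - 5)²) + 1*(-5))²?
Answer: 1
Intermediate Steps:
P(A) = 4 + A² - 2*A³ (P(A) = (A² + (A*(-2*A))*A) + 4 = (A² + (-2*A²)*A) + 4 = (A² - 2*A³) + 4 = 4 + A² - 2*A³)
(P((5 - 5)²) + 1*(-5))² = ((4 + ((5 - 5)²)² - 2*(5 - 5)⁶) + 1*(-5))² = ((4 + (0²)² - 2*(0²)³) - 5)² = ((4 + 0² - 2*0³) - 5)² = ((4 + 0 - 2*0) - 5)² = ((4 + 0 + 0) - 5)² = (4 - 5)² = (-1)² = 1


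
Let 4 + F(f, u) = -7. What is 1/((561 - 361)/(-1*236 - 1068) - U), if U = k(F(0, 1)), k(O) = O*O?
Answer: -163/19748 ≈ -0.0082540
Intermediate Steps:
F(f, u) = -11 (F(f, u) = -4 - 7 = -11)
k(O) = O²
U = 121 (U = (-11)² = 121)
1/((561 - 361)/(-1*236 - 1068) - U) = 1/((561 - 361)/(-1*236 - 1068) - 1*121) = 1/(200/(-236 - 1068) - 121) = 1/(200/(-1304) - 121) = 1/(200*(-1/1304) - 121) = 1/(-25/163 - 121) = 1/(-19748/163) = -163/19748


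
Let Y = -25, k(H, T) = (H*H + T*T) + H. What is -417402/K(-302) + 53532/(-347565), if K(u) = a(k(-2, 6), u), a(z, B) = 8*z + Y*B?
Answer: -475473093/8920835 ≈ -53.299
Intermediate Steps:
k(H, T) = H + H² + T² (k(H, T) = (H² + T²) + H = H + H² + T²)
a(z, B) = -25*B + 8*z (a(z, B) = 8*z - 25*B = -25*B + 8*z)
K(u) = 304 - 25*u (K(u) = -25*u + 8*(-2 + (-2)² + 6²) = -25*u + 8*(-2 + 4 + 36) = -25*u + 8*38 = -25*u + 304 = 304 - 25*u)
-417402/K(-302) + 53532/(-347565) = -417402/(304 - 25*(-302)) + 53532/(-347565) = -417402/(304 + 7550) + 53532*(-1/347565) = -417402/7854 - 17844/115855 = -417402*1/7854 - 17844/115855 = -69567/1309 - 17844/115855 = -475473093/8920835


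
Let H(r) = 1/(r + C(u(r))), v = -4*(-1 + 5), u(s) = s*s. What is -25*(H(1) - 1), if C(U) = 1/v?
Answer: -5/3 ≈ -1.6667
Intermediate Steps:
u(s) = s²
v = -16 (v = -4*4 = -16)
C(U) = -1/16 (C(U) = 1/(-16) = -1/16)
H(r) = 1/(-1/16 + r) (H(r) = 1/(r - 1/16) = 1/(-1/16 + r))
-25*(H(1) - 1) = -25*(16/(-1 + 16*1) - 1) = -25*(16/(-1 + 16) - 1) = -25*(16/15 - 1) = -25*1/15 = -5/3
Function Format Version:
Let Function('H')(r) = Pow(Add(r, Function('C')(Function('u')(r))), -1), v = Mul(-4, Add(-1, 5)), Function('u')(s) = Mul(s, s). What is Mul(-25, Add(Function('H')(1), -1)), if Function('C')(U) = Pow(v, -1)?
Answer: Rational(-5, 3) ≈ -1.6667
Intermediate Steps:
Function('u')(s) = Pow(s, 2)
v = -16 (v = Mul(-4, 4) = -16)
Function('C')(U) = Rational(-1, 16) (Function('C')(U) = Pow(-16, -1) = Rational(-1, 16))
Function('H')(r) = Pow(Add(Rational(-1, 16), r), -1) (Function('H')(r) = Pow(Add(r, Rational(-1, 16)), -1) = Pow(Add(Rational(-1, 16), r), -1))
Mul(-25, Add(Function('H')(1), -1)) = Mul(-25, Add(Mul(16, Pow(Add(-1, Mul(16, 1)), -1)), -1)) = Mul(-25, Add(Mul(16, Pow(Add(-1, 16), -1)), -1)) = Mul(-25, Add(Mul(16, Pow(15, -1)), -1)) = Mul(-25, Add(Mul(16, Rational(1, 15)), -1)) = Mul(-25, Add(Rational(16, 15), -1)) = Mul(-25, Rational(1, 15)) = Rational(-5, 3)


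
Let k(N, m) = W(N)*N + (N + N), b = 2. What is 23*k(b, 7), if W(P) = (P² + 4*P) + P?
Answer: 736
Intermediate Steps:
W(P) = P² + 5*P
k(N, m) = 2*N + N²*(5 + N) (k(N, m) = (N*(5 + N))*N + (N + N) = N²*(5 + N) + 2*N = 2*N + N²*(5 + N))
23*k(b, 7) = 23*(2*(2 + 2*(5 + 2))) = 23*(2*(2 + 2*7)) = 23*(2*(2 + 14)) = 23*(2*16) = 23*32 = 736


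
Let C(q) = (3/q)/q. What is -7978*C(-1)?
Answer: -23934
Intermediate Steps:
C(q) = 3/q²
-7978*C(-1) = -23934/(-1)² = -23934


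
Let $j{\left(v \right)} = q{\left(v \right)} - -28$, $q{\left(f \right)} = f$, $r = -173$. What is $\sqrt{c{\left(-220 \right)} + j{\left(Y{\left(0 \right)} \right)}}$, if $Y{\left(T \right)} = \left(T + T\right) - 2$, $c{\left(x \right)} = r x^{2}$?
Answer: $i \sqrt{8373174} \approx 2893.6 i$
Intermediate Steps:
$c{\left(x \right)} = - 173 x^{2}$
$Y{\left(T \right)} = -2 + 2 T$ ($Y{\left(T \right)} = 2 T - 2 = -2 + 2 T$)
$j{\left(v \right)} = 28 + v$ ($j{\left(v \right)} = v - -28 = v + 28 = 28 + v$)
$\sqrt{c{\left(-220 \right)} + j{\left(Y{\left(0 \right)} \right)}} = \sqrt{- 173 \left(-220\right)^{2} + \left(28 + \left(-2 + 2 \cdot 0\right)\right)} = \sqrt{\left(-173\right) 48400 + \left(28 + \left(-2 + 0\right)\right)} = \sqrt{-8373200 + \left(28 - 2\right)} = \sqrt{-8373200 + 26} = \sqrt{-8373174} = i \sqrt{8373174}$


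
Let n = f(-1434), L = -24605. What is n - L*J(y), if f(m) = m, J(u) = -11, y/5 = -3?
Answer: -272089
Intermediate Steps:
y = -15 (y = 5*(-3) = -15)
n = -1434
n - L*J(y) = -1434 - (-24605)*(-11) = -1434 - 1*270655 = -1434 - 270655 = -272089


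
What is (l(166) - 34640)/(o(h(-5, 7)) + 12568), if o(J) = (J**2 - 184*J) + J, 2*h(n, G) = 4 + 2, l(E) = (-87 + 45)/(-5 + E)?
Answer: -398363/138322 ≈ -2.8800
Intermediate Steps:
l(E) = -42/(-5 + E)
h(n, G) = 3 (h(n, G) = (4 + 2)/2 = (1/2)*6 = 3)
o(J) = J**2 - 183*J
(l(166) - 34640)/(o(h(-5, 7)) + 12568) = (-42/(-5 + 166) - 34640)/(3*(-183 + 3) + 12568) = (-42/161 - 34640)/(3*(-180) + 12568) = (-42*1/161 - 34640)/(-540 + 12568) = (-6/23 - 34640)/12028 = -796726/23*1/12028 = -398363/138322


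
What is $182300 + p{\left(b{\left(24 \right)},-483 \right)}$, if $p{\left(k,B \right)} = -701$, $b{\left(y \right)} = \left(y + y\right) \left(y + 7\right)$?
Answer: $181599$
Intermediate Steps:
$b{\left(y \right)} = 2 y \left(7 + y\right)$
$182300 + p{\left(b{\left(24 \right)},-483 \right)} = 182300 - 701 = 181599$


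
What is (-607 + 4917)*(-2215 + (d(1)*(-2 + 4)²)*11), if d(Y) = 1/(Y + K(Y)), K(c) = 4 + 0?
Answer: -9508722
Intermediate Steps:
K(c) = 4
d(Y) = 1/(4 + Y) (d(Y) = 1/(Y + 4) = 1/(4 + Y))
(-607 + 4917)*(-2215 + (d(1)*(-2 + 4)²)*11) = (-607 + 4917)*(-2215 + ((-2 + 4)²/(4 + 1))*11) = 4310*(-2215 + (2²/5)*11) = 4310*(-2215 + ((⅕)*4)*11) = 4310*(-2215 + (⅘)*11) = 4310*(-2215 + 44/5) = 4310*(-11031/5) = -9508722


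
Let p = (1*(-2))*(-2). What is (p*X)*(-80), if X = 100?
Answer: -32000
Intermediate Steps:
p = 4 (p = -2*(-2) = 4)
(p*X)*(-80) = (4*100)*(-80) = 400*(-80) = -32000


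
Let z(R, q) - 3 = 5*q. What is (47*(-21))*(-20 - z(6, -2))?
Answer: 12831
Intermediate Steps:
z(R, q) = 3 + 5*q
(47*(-21))*(-20 - z(6, -2)) = (47*(-21))*(-20 - (3 + 5*(-2))) = -987*(-20 - (3 - 10)) = -987*(-20 - 1*(-7)) = -987*(-20 + 7) = -987*(-13) = 12831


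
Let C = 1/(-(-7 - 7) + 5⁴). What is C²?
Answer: 1/408321 ≈ 2.4491e-6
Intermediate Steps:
C = 1/639 (C = 1/(-1*(-14) + 625) = 1/(14 + 625) = 1/639 ≈ 0.0015649)
C² = (1/639)² = 1/408321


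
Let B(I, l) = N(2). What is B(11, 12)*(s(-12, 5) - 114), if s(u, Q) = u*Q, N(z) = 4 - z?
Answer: -348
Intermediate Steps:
B(I, l) = 2 (B(I, l) = 4 - 1*2 = 4 - 2 = 2)
s(u, Q) = Q*u
B(11, 12)*(s(-12, 5) - 114) = 2*(5*(-12) - 114) = 2*(-60 - 114) = 2*(-174) = -348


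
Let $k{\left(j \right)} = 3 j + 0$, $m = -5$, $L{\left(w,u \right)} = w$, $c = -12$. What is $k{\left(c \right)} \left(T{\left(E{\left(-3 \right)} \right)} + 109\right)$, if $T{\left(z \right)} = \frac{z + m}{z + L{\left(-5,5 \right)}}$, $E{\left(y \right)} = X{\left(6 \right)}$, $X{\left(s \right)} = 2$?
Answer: $-3960$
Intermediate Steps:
$k{\left(j \right)} = 3 j$
$E{\left(y \right)} = 2$
$T{\left(z \right)} = 1$ ($T{\left(z \right)} = \frac{z - 5}{z - 5} = \frac{-5 + z}{-5 + z} = 1$)
$k{\left(c \right)} \left(T{\left(E{\left(-3 \right)} \right)} + 109\right) = 3 \left(-12\right) \left(1 + 109\right) = \left(-36\right) 110 = -3960$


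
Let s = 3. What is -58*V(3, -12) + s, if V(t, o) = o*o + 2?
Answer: -8465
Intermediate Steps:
V(t, o) = 2 + o² (V(t, o) = o² + 2 = 2 + o²)
-58*V(3, -12) + s = -58*(2 + (-12)²) + 3 = -58*(2 + 144) + 3 = -58*146 + 3 = -8468 + 3 = -8465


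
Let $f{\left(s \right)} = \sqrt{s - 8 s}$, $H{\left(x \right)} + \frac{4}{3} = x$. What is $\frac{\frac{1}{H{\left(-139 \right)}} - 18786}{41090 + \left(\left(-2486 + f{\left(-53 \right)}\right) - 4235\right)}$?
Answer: $- \frac{271821293421}{497296899590} + \frac{7908909 \sqrt{371}}{497296899590} \approx -0.54629$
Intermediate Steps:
$H{\left(x \right)} = - \frac{4}{3} + x$
$f{\left(s \right)} = \sqrt{7} \sqrt{- s}$ ($f{\left(s \right)} = \sqrt{- 7 s} = \sqrt{7} \sqrt{- s}$)
$\frac{\frac{1}{H{\left(-139 \right)}} - 18786}{41090 + \left(\left(-2486 + f{\left(-53 \right)}\right) - 4235\right)} = \frac{\frac{1}{- \frac{4}{3} - 139} - 18786}{41090 - \left(6721 - \sqrt{7} \sqrt{\left(-1\right) \left(-53\right)}\right)} = \frac{\frac{1}{- \frac{421}{3}} - 18786}{41090 - \left(6721 - \sqrt{7} \sqrt{53}\right)} = \frac{- \frac{3}{421} - 18786}{41090 - \left(6721 - \sqrt{371}\right)} = - \frac{7908909}{421 \left(41090 - \left(6721 - \sqrt{371}\right)\right)} = - \frac{7908909}{421 \left(34369 + \sqrt{371}\right)}$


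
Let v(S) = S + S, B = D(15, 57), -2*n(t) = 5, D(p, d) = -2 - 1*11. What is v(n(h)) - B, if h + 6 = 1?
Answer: 8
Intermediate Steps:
h = -5 (h = -6 + 1 = -5)
D(p, d) = -13 (D(p, d) = -2 - 11 = -13)
n(t) = -5/2 (n(t) = -1/2*5 = -5/2)
B = -13
v(S) = 2*S
v(n(h)) - B = 2*(-5/2) - 1*(-13) = -5 + 13 = 8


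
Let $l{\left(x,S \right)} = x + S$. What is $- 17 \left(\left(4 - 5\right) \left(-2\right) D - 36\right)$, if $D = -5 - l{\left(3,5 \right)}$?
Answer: $1054$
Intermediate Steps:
$l{\left(x,S \right)} = S + x$
$D = -13$ ($D = -5 - \left(5 + 3\right) = -5 - 8 = -13$)
$- 17 \left(\left(4 - 5\right) \left(-2\right) D - 36\right) = - 17 \left(\left(4 - 5\right) \left(-2\right) \left(-13\right) - 36\right) = - 17 \left(\left(-1\right) \left(-2\right) \left(-13\right) - 36\right) = - 17 \left(2 \left(-13\right) - 36\right) = - 17 \left(-26 - 36\right) = \left(-17\right) \left(-62\right) = 1054$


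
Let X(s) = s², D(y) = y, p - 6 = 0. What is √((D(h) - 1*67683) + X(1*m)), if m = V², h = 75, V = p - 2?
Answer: 2*I*√16838 ≈ 259.52*I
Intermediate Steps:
p = 6 (p = 6 + 0 = 6)
V = 4 (V = 6 - 2 = 4)
m = 16 (m = 4² = 16)
√((D(h) - 1*67683) + X(1*m)) = √((75 - 1*67683) + (1*16)²) = √((75 - 67683) + 16²) = √(-67608 + 256) = √(-67352) = 2*I*√16838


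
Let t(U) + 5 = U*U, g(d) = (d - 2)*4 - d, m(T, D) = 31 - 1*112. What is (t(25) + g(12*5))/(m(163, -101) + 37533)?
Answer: 66/3121 ≈ 0.021147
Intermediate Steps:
m(T, D) = -81 (m(T, D) = 31 - 112 = -81)
g(d) = -8 + 3*d (g(d) = (-2 + d)*4 - d = (-8 + 4*d) - d = -8 + 3*d)
t(U) = -5 + U² (t(U) = -5 + U*U = -5 + U²)
(t(25) + g(12*5))/(m(163, -101) + 37533) = ((-5 + 25²) + (-8 + 3*(12*5)))/(-81 + 37533) = ((-5 + 625) + (-8 + 3*60))/37452 = (620 + (-8 + 180))*(1/37452) = (620 + 172)*(1/37452) = 792*(1/37452) = 66/3121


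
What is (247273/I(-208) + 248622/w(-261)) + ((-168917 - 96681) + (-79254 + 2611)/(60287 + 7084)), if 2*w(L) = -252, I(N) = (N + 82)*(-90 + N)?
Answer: -32230794898921/120459348 ≈ -2.6757e+5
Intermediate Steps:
I(N) = (-90 + N)*(82 + N) (I(N) = (82 + N)*(-90 + N) = (-90 + N)*(82 + N))
w(L) = -126 (w(L) = (½)*(-252) = -126)
(247273/I(-208) + 248622/w(-261)) + ((-168917 - 96681) + (-79254 + 2611)/(60287 + 7084)) = (247273/(-7380 + (-208)² - 8*(-208)) + 248622/(-126)) + ((-168917 - 96681) + (-79254 + 2611)/(60287 + 7084)) = (247273/(-7380 + 43264 + 1664) + 248622*(-1/126)) + (-265598 - 76643/67371) = (247273/37548 - 41437/21) + (-265598 - 76643*1/67371) = (247273*(1/37548) - 41437/21) + (-265598 - 76643/67371) = (247273/37548 - 41437/21) - 17893679501/67371 = -10548869/5364 - 17893679501/67371 = -32230794898921/120459348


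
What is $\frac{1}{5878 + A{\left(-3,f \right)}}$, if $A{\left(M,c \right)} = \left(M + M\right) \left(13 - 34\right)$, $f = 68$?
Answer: $\frac{1}{6004} \approx 0.00016656$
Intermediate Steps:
$A{\left(M,c \right)} = - 42 M$ ($A{\left(M,c \right)} = 2 M \left(-21\right) = - 42 M$)
$\frac{1}{5878 + A{\left(-3,f \right)}} = \frac{1}{5878 - -126} = \frac{1}{5878 + 126} = \frac{1}{6004}$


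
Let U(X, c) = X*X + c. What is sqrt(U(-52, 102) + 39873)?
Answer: 7*sqrt(871) ≈ 206.59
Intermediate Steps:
U(X, c) = c + X**2 (U(X, c) = X**2 + c = c + X**2)
sqrt(U(-52, 102) + 39873) = sqrt((102 + (-52)**2) + 39873) = sqrt((102 + 2704) + 39873) = sqrt(2806 + 39873) = sqrt(42679) = 7*sqrt(871)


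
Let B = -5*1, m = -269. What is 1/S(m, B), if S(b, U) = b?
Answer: -1/269 ≈ -0.0037175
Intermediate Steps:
B = -5
1/S(m, B) = 1/(-269) = -1/269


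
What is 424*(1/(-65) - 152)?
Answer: -4189544/65 ≈ -64455.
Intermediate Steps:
424*(1/(-65) - 152) = 424*(-1/65 - 152) = 424*(-9881/65) = -4189544/65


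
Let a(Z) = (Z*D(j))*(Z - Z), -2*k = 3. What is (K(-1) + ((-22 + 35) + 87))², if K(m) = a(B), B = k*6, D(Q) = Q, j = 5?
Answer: 10000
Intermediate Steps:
k = -3/2 (k = -½*3 = -3/2 ≈ -1.5000)
B = -9 (B = -3/2*6 = -9)
a(Z) = 0 (a(Z) = (Z*5)*(Z - Z) = (5*Z)*0 = 0)
K(m) = 0
(K(-1) + ((-22 + 35) + 87))² = (0 + ((-22 + 35) + 87))² = (0 + (13 + 87))² = (0 + 100)² = 100² = 10000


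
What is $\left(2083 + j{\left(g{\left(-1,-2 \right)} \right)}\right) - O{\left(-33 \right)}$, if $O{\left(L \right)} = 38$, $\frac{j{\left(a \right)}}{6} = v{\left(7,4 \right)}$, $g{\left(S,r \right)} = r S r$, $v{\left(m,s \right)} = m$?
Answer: $2087$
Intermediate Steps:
$g{\left(S,r \right)} = S r^{2}$ ($g{\left(S,r \right)} = S r r = S r^{2}$)
$j{\left(a \right)} = 42$ ($j{\left(a \right)} = 6 \cdot 7 = 42$)
$\left(2083 + j{\left(g{\left(-1,-2 \right)} \right)}\right) - O{\left(-33 \right)} = \left(2083 + 42\right) - 38 = 2125 - 38 = 2087$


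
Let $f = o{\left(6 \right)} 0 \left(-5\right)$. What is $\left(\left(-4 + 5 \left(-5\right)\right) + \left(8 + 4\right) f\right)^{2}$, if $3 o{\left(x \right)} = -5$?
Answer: $841$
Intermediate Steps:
$o{\left(x \right)} = - \frac{5}{3}$ ($o{\left(x \right)} = \frac{1}{3} \left(-5\right) = - \frac{5}{3}$)
$f = 0$ ($f = \left(- \frac{5}{3}\right) 0 \left(-5\right) = 0 \left(-5\right) = 0$)
$\left(\left(-4 + 5 \left(-5\right)\right) + \left(8 + 4\right) f\right)^{2} = \left(\left(-4 + 5 \left(-5\right)\right) + \left(8 + 4\right) 0\right)^{2} = \left(\left(-4 - 25\right) + 12 \cdot 0\right)^{2} = \left(-29 + 0\right)^{2} = \left(-29\right)^{2} = 841$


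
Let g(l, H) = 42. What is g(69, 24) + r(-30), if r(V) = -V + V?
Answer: 42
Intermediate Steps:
r(V) = 0
g(69, 24) + r(-30) = 42 + 0 = 42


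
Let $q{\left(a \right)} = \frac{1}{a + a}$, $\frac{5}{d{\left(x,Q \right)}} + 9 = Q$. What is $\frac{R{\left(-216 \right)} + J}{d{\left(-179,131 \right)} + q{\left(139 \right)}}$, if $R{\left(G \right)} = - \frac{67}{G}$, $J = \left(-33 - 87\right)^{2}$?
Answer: $\frac{26373649693}{81648} \approx 3.2302 \cdot 10^{5}$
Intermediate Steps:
$d{\left(x,Q \right)} = \frac{5}{-9 + Q}$
$J = 14400$ ($J = \left(-120\right)^{2} = 14400$)
$q{\left(a \right)} = \frac{1}{2 a}$
$\frac{R{\left(-216 \right)} + J}{d{\left(-179,131 \right)} + q{\left(139 \right)}} = \frac{- \frac{67}{-216} + 14400}{\frac{5}{-9 + 131} + \frac{1}{2 \cdot 139}} = \frac{\left(-67\right) \left(- \frac{1}{216}\right) + 14400}{\frac{5}{122} + \frac{1}{2} \cdot \frac{1}{139}} = \frac{\frac{67}{216} + 14400}{5 \cdot \frac{1}{122} + \frac{1}{278}} = \frac{3110467}{216 \left(\frac{5}{122} + \frac{1}{278}\right)} = \frac{3110467}{216 \cdot \frac{378}{8479}} = \frac{3110467}{216} \cdot \frac{8479}{378} = \frac{26373649693}{81648}$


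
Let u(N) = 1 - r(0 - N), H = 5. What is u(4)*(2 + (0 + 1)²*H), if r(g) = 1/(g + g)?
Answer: 63/8 ≈ 7.8750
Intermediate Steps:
r(g) = 1/(2*g)
u(N) = 1 + 1/(2*N) (u(N) = 1 - 1/(2*(0 - N)) = 1 - 1/(2*((-N))) = 1 - (-1/N)/2 = 1 - (-1)/(2*N) = 1 + 1/(2*N))
u(4)*(2 + (0 + 1)²*H) = ((½ + 4)/4)*(2 + (0 + 1)²*5) = ((¼)*(9/2))*(2 + 1²*5) = 9*(2 + 1*5)/8 = 9*(2 + 5)/8 = (9/8)*7 = 63/8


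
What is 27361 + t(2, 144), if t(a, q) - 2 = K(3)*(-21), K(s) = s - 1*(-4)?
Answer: 27216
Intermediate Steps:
K(s) = 4 + s (K(s) = s + 4 = 4 + s)
t(a, q) = -145 (t(a, q) = 2 + (4 + 3)*(-21) = 2 + 7*(-21) = 2 - 147 = -145)
27361 + t(2, 144) = 27361 - 145 = 27216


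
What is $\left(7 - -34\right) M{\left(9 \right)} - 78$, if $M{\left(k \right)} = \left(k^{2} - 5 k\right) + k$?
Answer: $1767$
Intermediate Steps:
$M{\left(k \right)} = k^{2} - 4 k$
$\left(7 - -34\right) M{\left(9 \right)} - 78 = \left(7 - -34\right) 9 \left(-4 + 9\right) - 78 = \left(7 + 34\right) 9 \cdot 5 - 78 = 41 \cdot 45 - 78 = 1845 - 78 = 1767$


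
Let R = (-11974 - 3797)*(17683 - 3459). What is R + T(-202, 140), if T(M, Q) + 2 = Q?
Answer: -224326566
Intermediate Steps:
T(M, Q) = -2 + Q
R = -224326704 (R = -15771*14224 = -224326704)
R + T(-202, 140) = -224326704 + (-2 + 140) = -224326704 + 138 = -224326566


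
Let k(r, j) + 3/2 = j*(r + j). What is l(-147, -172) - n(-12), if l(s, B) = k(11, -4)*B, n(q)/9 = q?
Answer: 5182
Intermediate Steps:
k(r, j) = -3/2 + j*(j + r) (k(r, j) = -3/2 + j*(r + j) = -3/2 + j*(j + r))
n(q) = 9*q
l(s, B) = -59*B/2 (l(s, B) = (-3/2 + (-4)² - 4*11)*B = (-3/2 + 16 - 44)*B = -59*B/2)
l(-147, -172) - n(-12) = -59/2*(-172) - 9*(-12) = 5074 - 1*(-108) = 5074 + 108 = 5182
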